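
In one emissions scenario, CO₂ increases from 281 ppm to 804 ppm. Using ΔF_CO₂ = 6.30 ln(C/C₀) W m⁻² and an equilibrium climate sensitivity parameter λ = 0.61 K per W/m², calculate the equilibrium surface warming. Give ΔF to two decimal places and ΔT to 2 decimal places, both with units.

ΔF = 6.62 W/m²; ΔT = 4.04 K

CO₂: 6.30 × ln(804/281) = 6.30 × ln(2.86121) = 6.30 × 1.05124 = 6.6228 W/m².
ΔT = λ ΔF = 0.61 × 6.62 = 4.0382 K.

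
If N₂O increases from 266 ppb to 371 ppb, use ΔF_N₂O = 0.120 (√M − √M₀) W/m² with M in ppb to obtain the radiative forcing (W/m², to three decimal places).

N₂O: 0.120 × (√371 − √266) = 0.120 × (19.2614 − 16.3095) = 0.120 × 2.9519 = 0.3542 W/m².

ΔF = 0.354 W/m²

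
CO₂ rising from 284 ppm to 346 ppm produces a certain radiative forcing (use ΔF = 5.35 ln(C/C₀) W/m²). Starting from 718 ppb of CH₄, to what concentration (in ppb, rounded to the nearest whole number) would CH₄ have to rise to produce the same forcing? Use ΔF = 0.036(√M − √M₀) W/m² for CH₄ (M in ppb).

M ≈ 3152 ppb

CO₂ forcing: 5.35 × ln(346/284) = 5.35 × 0.197465 = 1.05644 W/m².
Set 0.036(√M − √718) = 1.05644: √M = 1.05644/0.036 + √718 = 29.3456 + 26.7955 = 56.1411.
M = (56.1411)² = 3151.82 ppb.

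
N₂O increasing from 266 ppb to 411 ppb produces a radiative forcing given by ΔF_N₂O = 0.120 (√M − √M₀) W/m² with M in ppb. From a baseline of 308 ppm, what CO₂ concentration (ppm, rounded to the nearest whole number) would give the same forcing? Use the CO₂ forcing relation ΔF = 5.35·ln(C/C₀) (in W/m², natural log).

N₂O forcing: 0.120 × (√411 − √266) = 0.120 × (20.2731 − 16.3095) = 0.120 × 3.9636 = 0.47563 W/m².
Set 5.35 ln(C/308) = 0.47563: ln(C/308) = 0.47563/5.35 = 0.08890, so C = 308 × e^0.08890 = 308 × 1.09297 = 336.63 ppm.

C ≈ 337 ppm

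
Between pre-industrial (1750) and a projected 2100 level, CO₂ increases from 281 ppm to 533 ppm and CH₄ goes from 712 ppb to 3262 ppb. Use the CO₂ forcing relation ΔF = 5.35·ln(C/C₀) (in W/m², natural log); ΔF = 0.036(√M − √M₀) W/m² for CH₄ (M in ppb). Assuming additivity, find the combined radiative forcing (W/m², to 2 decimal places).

ΔF = 4.52 W/m²

CO₂: 5.35 × ln(533/281) = 5.35 × ln(1.89680) = 5.35 × 0.64017 = 3.4249 W/m².
CH₄: 0.036 × (√3262 − √712) = 0.036 × (57.1139 − 26.6833) = 0.036 × 30.4306 = 1.0955 W/m².
Total ΔF = 3.4249 + 1.0955 = 4.5204 W/m².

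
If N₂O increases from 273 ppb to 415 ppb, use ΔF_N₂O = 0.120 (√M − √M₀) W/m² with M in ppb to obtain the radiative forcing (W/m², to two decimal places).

N₂O: 0.120 × (√415 − √273) = 0.120 × (20.3715 − 16.5227) = 0.120 × 3.8488 = 0.4619 W/m².

ΔF = 0.46 W/m²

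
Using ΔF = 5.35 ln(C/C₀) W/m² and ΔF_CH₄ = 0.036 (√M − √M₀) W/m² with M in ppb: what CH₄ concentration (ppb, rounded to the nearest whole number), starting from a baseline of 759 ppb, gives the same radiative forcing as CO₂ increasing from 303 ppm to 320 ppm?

M ≈ 1272 ppb

CO₂ forcing: 5.35 × ln(320/303) = 5.35 × 0.054588 = 0.29205 W/m².
Set 0.036(√M − √759) = 0.29205: √M = 0.29205/0.036 + √759 = 8.1125 + 27.5500 = 35.6625.
M = (35.6625)² = 1271.81 ppb.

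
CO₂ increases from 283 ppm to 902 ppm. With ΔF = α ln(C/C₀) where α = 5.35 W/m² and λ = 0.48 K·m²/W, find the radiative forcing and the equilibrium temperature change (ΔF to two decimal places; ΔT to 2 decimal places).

CO₂: 5.35 × ln(902/283) = 5.35 × ln(3.18728) = 5.35 × 1.15917 = 6.2016 W/m².
ΔT = λ ΔF = 0.48 × 6.20 = 2.9760 K.

ΔF = 6.20 W/m²; ΔT = 2.98 K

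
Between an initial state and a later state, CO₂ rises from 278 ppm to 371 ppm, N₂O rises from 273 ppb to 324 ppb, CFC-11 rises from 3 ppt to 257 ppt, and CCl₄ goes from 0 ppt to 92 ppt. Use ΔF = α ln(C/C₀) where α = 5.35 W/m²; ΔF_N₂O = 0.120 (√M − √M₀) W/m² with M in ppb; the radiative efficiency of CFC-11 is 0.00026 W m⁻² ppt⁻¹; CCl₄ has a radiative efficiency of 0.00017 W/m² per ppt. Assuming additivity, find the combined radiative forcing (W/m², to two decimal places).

CO₂: 5.35 × ln(371/278) = 5.35 × ln(1.33453) = 5.35 × 0.28858 = 1.5439 W/m².
N₂O: 0.120 × (√324 − √273) = 0.120 × (18.0000 − 16.5227) = 0.120 × 1.4773 = 0.1773 W/m².
CFC-11: ΔF = 0.00026 × (257 − 3) = 0.00026 × 254 = 0.0660 W/m².
CCl₄: ΔF = 0.00017 × (92 − 0) = 0.00017 × 92 = 0.0156 W/m².
Total ΔF = 1.5439 + 0.1773 + 0.0660 + 0.0156 = 1.8028 W/m².

ΔF = 1.80 W/m²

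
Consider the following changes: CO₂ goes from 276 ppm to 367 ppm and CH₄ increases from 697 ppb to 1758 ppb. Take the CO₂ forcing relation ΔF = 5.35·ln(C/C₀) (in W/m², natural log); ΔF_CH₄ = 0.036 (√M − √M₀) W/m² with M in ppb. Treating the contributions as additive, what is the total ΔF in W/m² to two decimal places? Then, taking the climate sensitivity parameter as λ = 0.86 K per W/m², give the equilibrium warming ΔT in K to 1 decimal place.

ΔF = 2.08 W/m²; ΔT = 1.8 K

CO₂: 5.35 × ln(367/276) = 5.35 × ln(1.32971) = 5.35 × 0.28496 = 1.5245 W/m².
CH₄: 0.036 × (√1758 − √697) = 0.036 × (41.9285 − 26.4008) = 0.036 × 15.5277 = 0.5590 W/m².
Total ΔF = 1.5245 + 0.5590 = 2.0835 W/m².
ΔT = λ ΔF = 0.86 × 2.08 = 1.7888 K.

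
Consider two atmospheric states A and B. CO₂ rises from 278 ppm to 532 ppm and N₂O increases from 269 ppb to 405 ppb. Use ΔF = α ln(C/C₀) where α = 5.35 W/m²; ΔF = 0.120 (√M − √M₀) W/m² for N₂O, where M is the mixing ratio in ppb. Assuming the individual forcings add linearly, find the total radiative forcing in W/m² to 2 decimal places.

CO₂: 5.35 × ln(532/278) = 5.35 × ln(1.91367) = 5.35 × 0.64902 = 3.4723 W/m².
N₂O: 0.120 × (√405 − √269) = 0.120 × (20.1246 − 16.4012) = 0.120 × 3.7234 = 0.4468 W/m².
Total ΔF = 3.4723 + 0.4468 = 3.9191 W/m².

ΔF = 3.92 W/m²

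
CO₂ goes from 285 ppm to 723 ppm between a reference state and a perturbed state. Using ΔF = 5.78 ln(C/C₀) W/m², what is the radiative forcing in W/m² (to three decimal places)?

ΔF = 5.381 W/m²

CO₂: 5.78 × ln(723/285) = 5.78 × ln(2.53684) = 5.78 × 0.93092 = 5.3807 W/m².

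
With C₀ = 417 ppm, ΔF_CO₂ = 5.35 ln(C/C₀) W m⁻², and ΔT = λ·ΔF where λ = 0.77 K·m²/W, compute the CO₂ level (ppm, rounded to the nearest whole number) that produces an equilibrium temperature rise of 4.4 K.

C ≈ 1213 ppm

Required forcing: ΔF = ΔT/λ = 4.4/0.77 = 5.7143 W/m².
Then ln(C/417) = ΔF/5.35 = 5.7143/5.35 = 1.06809.
So C = 417 × e^1.06809 = 417 × 2.90982 = 1213.39 ppm.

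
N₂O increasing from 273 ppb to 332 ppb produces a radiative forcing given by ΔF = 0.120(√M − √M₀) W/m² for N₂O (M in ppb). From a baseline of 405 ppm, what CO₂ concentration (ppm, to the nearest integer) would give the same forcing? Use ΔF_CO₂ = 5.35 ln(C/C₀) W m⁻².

N₂O forcing: 0.120 × (√332 − √273) = 0.120 × (18.2209 − 16.5227) = 0.120 × 1.6982 = 0.20378 W/m².
Set 5.35 ln(C/405) = 0.20378: ln(C/405) = 0.20378/5.35 = 0.03809, so C = 405 × e^0.03809 = 405 × 1.03882 = 420.72 ppm.

C ≈ 421 ppm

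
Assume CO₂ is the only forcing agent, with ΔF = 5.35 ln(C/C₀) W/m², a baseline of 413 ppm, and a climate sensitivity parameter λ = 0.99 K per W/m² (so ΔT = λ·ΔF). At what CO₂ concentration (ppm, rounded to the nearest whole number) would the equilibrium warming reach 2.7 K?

Required forcing: ΔF = ΔT/λ = 2.7/0.99 = 2.7273 W/m².
Then ln(C/413) = ΔF/5.35 = 2.7273/5.35 = 0.50978.
So C = 413 × e^0.50978 = 413 × 1.66492 = 687.61 ppm.

C ≈ 688 ppm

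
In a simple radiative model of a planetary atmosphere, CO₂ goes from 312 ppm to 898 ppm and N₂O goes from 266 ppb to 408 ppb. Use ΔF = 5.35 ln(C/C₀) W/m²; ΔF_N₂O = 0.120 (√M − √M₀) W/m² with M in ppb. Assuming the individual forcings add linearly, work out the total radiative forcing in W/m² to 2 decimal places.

CO₂: 5.35 × ln(898/312) = 5.35 × ln(2.87821) = 5.35 × 1.05717 = 5.6559 W/m².
N₂O: 0.120 × (√408 − √266) = 0.120 × (20.1990 − 16.3095) = 0.120 × 3.8895 = 0.4667 W/m².
Total ΔF = 5.6559 + 0.4667 = 6.1226 W/m².

ΔF = 6.12 W/m²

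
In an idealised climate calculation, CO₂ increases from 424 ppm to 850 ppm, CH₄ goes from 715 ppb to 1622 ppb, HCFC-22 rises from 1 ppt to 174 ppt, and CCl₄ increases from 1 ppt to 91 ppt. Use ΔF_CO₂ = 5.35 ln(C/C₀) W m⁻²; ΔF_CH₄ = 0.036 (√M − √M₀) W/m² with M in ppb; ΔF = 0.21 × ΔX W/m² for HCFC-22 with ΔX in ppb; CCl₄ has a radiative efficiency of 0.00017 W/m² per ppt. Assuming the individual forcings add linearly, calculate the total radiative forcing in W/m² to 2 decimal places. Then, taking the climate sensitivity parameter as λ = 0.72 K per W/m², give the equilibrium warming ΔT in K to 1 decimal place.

CO₂: 5.35 × ln(850/424) = 5.35 × ln(2.00472) = 5.35 × 0.69550 = 3.7209 W/m².
CH₄: 0.036 × (√1622 − √715) = 0.036 × (40.2741 − 26.7395) = 0.036 × 13.5346 = 0.4872 W/m².
HCFC-22: Δ = 174 − 1 = 173 ppt = 0.173 ppb; ΔF = 0.21 × 0.173 = 0.0363 W/m².
CCl₄: ΔF = 0.00017 × (91 − 1) = 0.00017 × 90 = 0.0153 W/m².
Total ΔF = 3.7209 + 0.4872 + 0.0363 + 0.0153 = 4.2597 W/m².
ΔT = λ ΔF = 0.72 × 4.26 = 3.0672 K.

ΔF = 4.26 W/m²; ΔT = 3.1 K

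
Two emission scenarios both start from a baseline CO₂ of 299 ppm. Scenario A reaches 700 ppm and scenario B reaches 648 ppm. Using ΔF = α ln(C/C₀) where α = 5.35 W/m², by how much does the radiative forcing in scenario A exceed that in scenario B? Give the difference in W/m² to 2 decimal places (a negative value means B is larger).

ΔF_A = 5.35 ln(700/299) = 5.35 × 0.85064 = 4.5509 W/m².
ΔF_B = 5.35 ln(648/299) = 5.35 × 0.77345 = 4.1380 W/m².
Difference: 4.5509 − 4.1380 = 0.4129 W/m².

ΔF_A − ΔF_B = 0.41 W/m²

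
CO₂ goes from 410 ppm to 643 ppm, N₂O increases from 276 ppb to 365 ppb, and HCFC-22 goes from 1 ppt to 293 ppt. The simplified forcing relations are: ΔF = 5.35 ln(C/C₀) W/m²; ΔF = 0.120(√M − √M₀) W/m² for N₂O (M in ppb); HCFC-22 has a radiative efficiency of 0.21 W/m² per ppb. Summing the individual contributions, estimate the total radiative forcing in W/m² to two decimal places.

CO₂: 5.35 × ln(643/410) = 5.35 × ln(1.56829) = 5.35 × 0.44999 = 2.4074 W/m².
N₂O: 0.120 × (√365 − √276) = 0.120 × (19.1050 − 16.6132) = 0.120 × 2.4918 = 0.2990 W/m².
HCFC-22: Δ = 293 − 1 = 292 ppt = 0.292 ppb; ΔF = 0.21 × 0.292 = 0.0613 W/m².
Total ΔF = 2.4074 + 0.2990 + 0.0613 = 2.7677 W/m².

ΔF = 2.77 W/m²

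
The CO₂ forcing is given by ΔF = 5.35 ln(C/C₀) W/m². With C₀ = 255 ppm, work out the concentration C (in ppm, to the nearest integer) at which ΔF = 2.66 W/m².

Set 5.35 ln(C/255) = 2.66, so ln(C/255) = 2.66/5.35 = 0.49720.
Then C/255 = e^0.49720 = 1.64411, giving C = 255 × 1.64411 = 419.25 ppm.

C ≈ 419 ppm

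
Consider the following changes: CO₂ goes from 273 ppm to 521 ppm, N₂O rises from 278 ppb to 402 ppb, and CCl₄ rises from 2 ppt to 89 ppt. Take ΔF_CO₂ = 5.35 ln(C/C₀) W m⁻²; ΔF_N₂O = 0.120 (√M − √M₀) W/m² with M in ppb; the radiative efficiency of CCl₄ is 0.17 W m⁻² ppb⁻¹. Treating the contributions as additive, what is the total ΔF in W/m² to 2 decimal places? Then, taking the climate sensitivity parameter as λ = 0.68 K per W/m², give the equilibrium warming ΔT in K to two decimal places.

ΔF = 3.88 W/m²; ΔT = 2.64 K

CO₂: 5.35 × ln(521/273) = 5.35 × ln(1.90842) = 5.35 × 0.64628 = 3.4576 W/m².
N₂O: 0.120 × (√402 − √278) = 0.120 × (20.0499 − 16.6733) = 0.120 × 3.3766 = 0.4052 W/m².
CCl₄: Δ = 89 − 2 = 87 ppt = 0.087 ppb; ΔF = 0.17 × 0.087 = 0.0148 W/m².
Total ΔF = 3.4576 + 0.4052 + 0.0148 = 3.8776 W/m².
ΔT = λ ΔF = 0.68 × 3.88 = 2.6384 K.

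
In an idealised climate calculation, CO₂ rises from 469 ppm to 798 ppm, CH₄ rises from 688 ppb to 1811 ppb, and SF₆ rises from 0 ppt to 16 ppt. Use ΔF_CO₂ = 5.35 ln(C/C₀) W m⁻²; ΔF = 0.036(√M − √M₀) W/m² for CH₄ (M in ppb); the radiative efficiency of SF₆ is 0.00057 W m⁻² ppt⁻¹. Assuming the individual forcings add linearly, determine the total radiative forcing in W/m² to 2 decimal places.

ΔF = 3.44 W/m²

CO₂: 5.35 × ln(798/469) = 5.35 × ln(1.70149) = 5.35 × 0.53150 = 2.8435 W/m².
CH₄: 0.036 × (√1811 − √688) = 0.036 × (42.5558 − 26.2298) = 0.036 × 16.3260 = 0.5877 W/m².
SF₆: ΔF = 0.00057 × (16 − 0) = 0.00057 × 16 = 0.0091 W/m².
Total ΔF = 2.8435 + 0.5877 + 0.0091 = 3.4403 W/m².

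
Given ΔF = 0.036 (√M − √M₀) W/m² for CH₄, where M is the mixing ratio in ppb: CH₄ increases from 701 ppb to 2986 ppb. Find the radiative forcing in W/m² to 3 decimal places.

ΔF = 1.014 W/m²

CH₄: 0.036 × (√2986 − √701) = 0.036 × (54.6443 − 26.4764) = 0.036 × 28.1679 = 1.0140 W/m².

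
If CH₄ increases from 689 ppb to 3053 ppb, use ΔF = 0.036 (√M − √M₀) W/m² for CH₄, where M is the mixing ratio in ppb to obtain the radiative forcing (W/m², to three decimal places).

CH₄: 0.036 × (√3053 − √689) = 0.036 × (55.2540 − 26.2488) = 0.036 × 29.0052 = 1.0442 W/m².

ΔF = 1.044 W/m²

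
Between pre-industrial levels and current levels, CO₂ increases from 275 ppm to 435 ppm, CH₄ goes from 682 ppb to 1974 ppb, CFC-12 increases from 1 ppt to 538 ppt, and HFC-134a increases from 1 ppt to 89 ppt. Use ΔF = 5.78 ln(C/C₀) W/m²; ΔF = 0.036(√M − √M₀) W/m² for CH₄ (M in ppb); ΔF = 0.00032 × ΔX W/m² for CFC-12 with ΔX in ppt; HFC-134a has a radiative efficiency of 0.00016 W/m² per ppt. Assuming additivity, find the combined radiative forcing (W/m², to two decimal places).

CO₂: 5.78 × ln(435/275) = 5.78 × ln(1.58182) = 5.78 × 0.45858 = 2.6506 W/m².
CH₄: 0.036 × (√1974 − √682) = 0.036 × (44.4297 − 26.1151) = 0.036 × 18.3146 = 0.6593 W/m².
CFC-12: ΔF = 0.00032 × (538 − 1) = 0.00032 × 537 = 0.1718 W/m².
HFC-134a: ΔF = 0.00016 × (89 − 1) = 0.00016 × 88 = 0.0141 W/m².
Total ΔF = 2.6506 + 0.6593 + 0.1718 + 0.0141 = 3.4958 W/m².

ΔF = 3.50 W/m²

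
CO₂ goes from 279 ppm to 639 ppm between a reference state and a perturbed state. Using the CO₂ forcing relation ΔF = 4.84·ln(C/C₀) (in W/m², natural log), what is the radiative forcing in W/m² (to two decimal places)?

ΔF = 4.01 W/m²

CO₂: 4.84 × ln(639/279) = 4.84 × ln(2.29032) = 4.84 × 0.82869 = 4.0109 W/m².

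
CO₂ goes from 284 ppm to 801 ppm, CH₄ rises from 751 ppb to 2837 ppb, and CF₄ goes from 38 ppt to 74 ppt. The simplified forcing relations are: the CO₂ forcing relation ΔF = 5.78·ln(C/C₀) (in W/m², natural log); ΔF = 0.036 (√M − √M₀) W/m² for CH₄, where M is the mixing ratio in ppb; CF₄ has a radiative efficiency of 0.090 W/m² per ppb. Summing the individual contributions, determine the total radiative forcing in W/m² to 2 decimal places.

ΔF = 6.93 W/m²

CO₂: 5.78 × ln(801/284) = 5.78 × ln(2.82042) = 5.78 × 1.03689 = 5.9932 W/m².
CH₄: 0.036 × (√2837 − √751) = 0.036 × (53.2635 − 27.4044) = 0.036 × 25.8591 = 0.9309 W/m².
CF₄: Δ = 74 − 38 = 36 ppt = 0.036 ppb; ΔF = 0.090 × 0.036 = 0.0032 W/m².
Total ΔF = 5.9932 + 0.9309 + 0.0032 = 6.9273 W/m².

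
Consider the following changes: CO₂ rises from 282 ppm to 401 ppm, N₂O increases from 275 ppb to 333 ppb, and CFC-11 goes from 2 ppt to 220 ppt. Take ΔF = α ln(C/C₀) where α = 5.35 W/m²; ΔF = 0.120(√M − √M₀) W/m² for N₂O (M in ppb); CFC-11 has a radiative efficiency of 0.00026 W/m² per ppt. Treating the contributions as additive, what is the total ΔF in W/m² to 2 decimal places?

ΔF = 2.14 W/m²

CO₂: 5.35 × ln(401/282) = 5.35 × ln(1.42199) = 5.35 × 0.35206 = 1.8835 W/m².
N₂O: 0.120 × (√333 − √275) = 0.120 × (18.2483 − 16.5831) = 0.120 × 1.6652 = 0.1998 W/m².
CFC-11: ΔF = 0.00026 × (220 − 2) = 0.00026 × 218 = 0.0567 W/m².
Total ΔF = 1.8835 + 0.1998 + 0.0567 = 2.1400 W/m².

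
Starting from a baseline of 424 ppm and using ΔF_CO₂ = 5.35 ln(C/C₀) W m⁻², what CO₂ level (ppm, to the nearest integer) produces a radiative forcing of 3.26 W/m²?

Set 5.35 ln(C/424) = 3.26, so ln(C/424) = 3.26/5.35 = 0.60935.
Then C/424 = e^0.60935 = 1.83924, giving C = 424 × 1.83924 = 779.84 ppm.

C ≈ 780 ppm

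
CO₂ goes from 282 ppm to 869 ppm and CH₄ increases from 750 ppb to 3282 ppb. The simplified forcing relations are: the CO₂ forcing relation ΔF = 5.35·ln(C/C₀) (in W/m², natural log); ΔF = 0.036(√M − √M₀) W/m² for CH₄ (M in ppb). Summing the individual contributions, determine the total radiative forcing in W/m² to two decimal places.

ΔF = 7.10 W/m²

CO₂: 5.35 × ln(869/282) = 5.35 × ln(3.08156) = 5.35 × 1.12544 = 6.0211 W/m².
CH₄: 0.036 × (√3282 − √750) = 0.036 × (57.2887 − 27.3861) = 0.036 × 29.9026 = 1.0765 W/m².
Total ΔF = 6.0211 + 1.0765 = 7.0976 W/m².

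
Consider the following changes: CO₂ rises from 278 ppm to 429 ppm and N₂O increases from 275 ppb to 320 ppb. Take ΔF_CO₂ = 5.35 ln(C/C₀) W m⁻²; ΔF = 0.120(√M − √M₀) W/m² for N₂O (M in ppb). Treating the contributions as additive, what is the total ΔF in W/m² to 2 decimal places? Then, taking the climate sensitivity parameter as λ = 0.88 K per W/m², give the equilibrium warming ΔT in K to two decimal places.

ΔF = 2.48 W/m²; ΔT = 2.18 K

CO₂: 5.35 × ln(429/278) = 5.35 × ln(1.54317) = 5.35 × 0.43384 = 2.3210 W/m².
N₂O: 0.120 × (√320 − √275) = 0.120 × (17.8885 − 16.5831) = 0.120 × 1.3054 = 0.1566 W/m².
Total ΔF = 2.3210 + 0.1566 = 2.4776 W/m².
ΔT = λ ΔF = 0.88 × 2.48 = 2.1824 K.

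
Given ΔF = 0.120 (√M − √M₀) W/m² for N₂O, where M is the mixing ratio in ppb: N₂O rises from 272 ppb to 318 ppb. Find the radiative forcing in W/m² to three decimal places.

ΔF = 0.161 W/m²

N₂O: 0.120 × (√318 − √272) = 0.120 × (17.8326 − 16.4924) = 0.120 × 1.3402 = 0.1608 W/m².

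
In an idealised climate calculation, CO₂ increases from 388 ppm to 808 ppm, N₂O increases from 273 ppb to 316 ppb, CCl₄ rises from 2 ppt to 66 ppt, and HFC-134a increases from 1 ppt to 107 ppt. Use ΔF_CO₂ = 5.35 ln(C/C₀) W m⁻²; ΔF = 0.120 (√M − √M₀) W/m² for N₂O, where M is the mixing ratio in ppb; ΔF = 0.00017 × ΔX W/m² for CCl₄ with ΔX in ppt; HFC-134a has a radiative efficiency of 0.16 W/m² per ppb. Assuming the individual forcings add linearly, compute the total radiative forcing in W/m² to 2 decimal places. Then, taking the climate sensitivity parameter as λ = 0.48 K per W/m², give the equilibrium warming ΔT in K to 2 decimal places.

ΔF = 4.10 W/m²; ΔT = 1.97 K

CO₂: 5.35 × ln(808/388) = 5.35 × ln(2.08247) = 5.35 × 0.73355 = 3.9245 W/m².
N₂O: 0.120 × (√316 − √273) = 0.120 × (17.7764 − 16.5227) = 0.120 × 1.2537 = 0.1504 W/m².
CCl₄: ΔF = 0.00017 × (66 − 2) = 0.00017 × 64 = 0.0109 W/m².
HFC-134a: Δ = 107 − 1 = 106 ppt = 0.106 ppb; ΔF = 0.16 × 0.106 = 0.0170 W/m².
Total ΔF = 3.9245 + 0.1504 + 0.0109 + 0.0170 = 4.1028 W/m².
ΔT = λ ΔF = 0.48 × 4.10 = 1.9680 K.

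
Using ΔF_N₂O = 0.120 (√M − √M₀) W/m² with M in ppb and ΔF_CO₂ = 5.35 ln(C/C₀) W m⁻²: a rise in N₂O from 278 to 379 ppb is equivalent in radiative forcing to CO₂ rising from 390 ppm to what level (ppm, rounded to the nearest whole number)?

N₂O forcing: 0.120 × (√379 − √278) = 0.120 × (19.4679 − 16.6733) = 0.120 × 2.7946 = 0.33535 W/m².
Set 5.35 ln(C/390) = 0.33535: ln(C/390) = 0.33535/5.35 = 0.06268, so C = 390 × e^0.06268 = 390 × 1.06469 = 415.23 ppm.

C ≈ 415 ppm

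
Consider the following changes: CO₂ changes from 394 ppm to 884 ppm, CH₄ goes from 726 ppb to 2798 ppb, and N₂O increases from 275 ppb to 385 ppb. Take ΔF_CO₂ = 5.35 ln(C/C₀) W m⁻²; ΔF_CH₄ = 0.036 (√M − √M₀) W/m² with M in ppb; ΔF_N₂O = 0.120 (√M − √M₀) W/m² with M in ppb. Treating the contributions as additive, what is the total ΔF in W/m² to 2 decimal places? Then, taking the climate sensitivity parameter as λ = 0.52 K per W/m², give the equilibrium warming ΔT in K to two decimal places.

ΔF = 5.62 W/m²; ΔT = 2.92 K

CO₂: 5.35 × ln(884/394) = 5.35 × ln(2.24365) = 5.35 × 0.80810 = 4.3233 W/m².
CH₄: 0.036 × (√2798 − √726) = 0.036 × (52.8961 − 26.9444) = 0.036 × 25.9517 = 0.9343 W/m².
N₂O: 0.120 × (√385 − √275) = 0.120 × (19.6214 − 16.5831) = 0.120 × 3.0383 = 0.3646 W/m².
Total ΔF = 4.3233 + 0.9343 + 0.3646 = 5.6222 W/m².
ΔT = λ ΔF = 0.52 × 5.62 = 2.9224 K.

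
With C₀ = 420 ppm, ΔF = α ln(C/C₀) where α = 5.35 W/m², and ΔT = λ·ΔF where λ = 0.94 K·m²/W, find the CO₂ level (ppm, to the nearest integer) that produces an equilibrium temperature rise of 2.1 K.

Required forcing: ΔF = ΔT/λ = 2.1/0.94 = 2.2340 W/m².
Then ln(C/420) = ΔF/5.35 = 2.2340/5.35 = 0.41757.
So C = 420 × e^0.41757 = 420 × 1.51827 = 637.67 ppm.

C ≈ 638 ppm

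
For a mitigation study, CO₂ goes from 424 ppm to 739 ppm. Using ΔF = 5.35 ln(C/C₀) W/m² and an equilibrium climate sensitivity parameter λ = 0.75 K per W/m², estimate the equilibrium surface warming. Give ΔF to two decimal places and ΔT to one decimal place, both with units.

CO₂: 5.35 × ln(739/424) = 5.35 × ln(1.74292) = 5.35 × 0.55556 = 2.9722 W/m².
ΔT = λ ΔF = 0.75 × 2.97 = 2.2275 K.

ΔF = 2.97 W/m²; ΔT = 2.2 K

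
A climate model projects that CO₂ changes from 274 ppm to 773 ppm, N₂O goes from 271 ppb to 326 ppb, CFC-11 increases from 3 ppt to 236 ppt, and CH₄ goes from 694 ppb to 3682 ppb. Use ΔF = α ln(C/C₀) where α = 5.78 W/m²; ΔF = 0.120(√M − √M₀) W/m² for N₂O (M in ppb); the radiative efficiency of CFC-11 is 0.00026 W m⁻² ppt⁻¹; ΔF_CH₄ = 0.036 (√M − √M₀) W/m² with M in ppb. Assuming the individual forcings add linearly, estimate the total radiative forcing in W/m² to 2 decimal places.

ΔF = 7.48 W/m²

CO₂: 5.78 × ln(773/274) = 5.78 × ln(2.82117) = 5.78 × 1.03715 = 5.9947 W/m².
N₂O: 0.120 × (√326 − √271) = 0.120 × (18.0555 − 16.4621) = 0.120 × 1.5934 = 0.1912 W/m².
CFC-11: ΔF = 0.00026 × (236 − 3) = 0.00026 × 233 = 0.0606 W/m².
CH₄: 0.036 × (√3682 − √694) = 0.036 × (60.6795 − 26.3439) = 0.036 × 34.3356 = 1.2361 W/m².
Total ΔF = 5.9947 + 0.1912 + 0.0606 + 1.2361 = 7.4826 W/m².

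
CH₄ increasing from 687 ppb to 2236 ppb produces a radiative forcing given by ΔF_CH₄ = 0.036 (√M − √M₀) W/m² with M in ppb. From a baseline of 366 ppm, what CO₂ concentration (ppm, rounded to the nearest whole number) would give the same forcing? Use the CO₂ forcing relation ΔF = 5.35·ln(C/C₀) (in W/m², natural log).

CH₄ forcing: 0.036 × (√2236 − √687) = 0.036 × (47.2864 − 26.2107) = 0.036 × 21.0757 = 0.75873 W/m².
Set 5.35 ln(C/366) = 0.75873: ln(C/366) = 0.75873/5.35 = 0.14182, so C = 366 × e^0.14182 = 366 × 1.15237 = 421.77 ppm.

C ≈ 422 ppm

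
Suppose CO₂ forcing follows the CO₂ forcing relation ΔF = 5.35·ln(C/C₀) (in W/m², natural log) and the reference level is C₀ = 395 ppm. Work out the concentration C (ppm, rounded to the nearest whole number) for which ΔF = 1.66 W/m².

Set 5.35 ln(C/395) = 1.66, so ln(C/395) = 1.66/5.35 = 0.31028.
Then C/395 = e^0.31028 = 1.36381, giving C = 395 × 1.36381 = 538.70 ppm.

C ≈ 539 ppm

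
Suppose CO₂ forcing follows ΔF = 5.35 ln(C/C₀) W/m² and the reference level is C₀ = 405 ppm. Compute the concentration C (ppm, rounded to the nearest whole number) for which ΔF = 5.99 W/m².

C ≈ 1241 ppm

Set 5.35 ln(C/405) = 5.99, so ln(C/405) = 5.99/5.35 = 1.11963.
Then C/405 = e^1.11963 = 3.06372, giving C = 405 × 3.06372 = 1240.81 ppm.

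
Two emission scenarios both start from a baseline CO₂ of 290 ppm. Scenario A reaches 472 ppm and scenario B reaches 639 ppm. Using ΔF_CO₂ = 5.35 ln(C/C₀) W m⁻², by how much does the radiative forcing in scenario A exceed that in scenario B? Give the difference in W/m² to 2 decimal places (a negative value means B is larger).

ΔF_A = 5.35 ln(472/290) = 5.35 × 0.48710 = 2.6060 W/m².
ΔF_B = 5.35 ln(639/290) = 5.35 × 0.79002 = 4.2266 W/m².
Difference: 2.6060 − 4.2266 = -1.6206 W/m².

ΔF_A − ΔF_B = -1.62 W/m²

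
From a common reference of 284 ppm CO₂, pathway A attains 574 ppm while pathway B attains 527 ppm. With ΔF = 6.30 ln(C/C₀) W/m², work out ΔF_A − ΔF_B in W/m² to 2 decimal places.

ΔF_A − ΔF_B = 0.54 W/m²

ΔF_A = 6.30 ln(574/284) = 6.30 × 0.70366 = 4.4331 W/m².
ΔF_B = 6.30 ln(527/284) = 6.30 × 0.61823 = 3.8948 W/m².
Difference: 4.4331 − 3.8948 = 0.5383 W/m².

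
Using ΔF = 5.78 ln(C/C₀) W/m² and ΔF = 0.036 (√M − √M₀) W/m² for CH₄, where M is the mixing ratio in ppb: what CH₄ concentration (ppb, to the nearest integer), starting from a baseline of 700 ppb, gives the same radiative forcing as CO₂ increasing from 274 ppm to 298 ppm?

CO₂ forcing: 5.78 × ln(298/274) = 5.78 × 0.083965 = 0.48532 W/m².
Set 0.036(√M − √700) = 0.48532: √M = 0.48532/0.036 + √700 = 13.4811 + 26.4575 = 39.9386.
M = (39.9386)² = 1595.09 ppb.

M ≈ 1595 ppb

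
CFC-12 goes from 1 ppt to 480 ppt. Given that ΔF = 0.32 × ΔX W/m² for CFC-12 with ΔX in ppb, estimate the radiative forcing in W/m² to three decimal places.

CFC-12: Δ = 480 − 1 = 479 ppt = 0.479 ppb; ΔF = 0.32 × 0.479 = 0.1533 W/m².

ΔF = 0.153 W/m²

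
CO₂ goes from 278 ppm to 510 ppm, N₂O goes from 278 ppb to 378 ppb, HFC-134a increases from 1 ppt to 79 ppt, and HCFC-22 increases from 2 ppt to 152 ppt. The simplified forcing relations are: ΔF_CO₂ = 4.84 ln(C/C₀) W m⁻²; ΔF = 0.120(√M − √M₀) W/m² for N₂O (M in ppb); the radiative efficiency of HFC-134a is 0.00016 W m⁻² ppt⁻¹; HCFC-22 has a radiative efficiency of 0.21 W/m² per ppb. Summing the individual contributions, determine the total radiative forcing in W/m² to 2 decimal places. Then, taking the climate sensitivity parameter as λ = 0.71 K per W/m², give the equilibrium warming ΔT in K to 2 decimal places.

ΔF = 3.31 W/m²; ΔT = 2.35 K

CO₂: 4.84 × ln(510/278) = 4.84 × ln(1.83453) = 4.84 × 0.60679 = 2.9369 W/m².
N₂O: 0.120 × (√378 − √278) = 0.120 × (19.4422 − 16.6733) = 0.120 × 2.7689 = 0.3323 W/m².
HFC-134a: ΔF = 0.00016 × (79 − 1) = 0.00016 × 78 = 0.0125 W/m².
HCFC-22: Δ = 152 − 2 = 150 ppt = 0.150 ppb; ΔF = 0.21 × 0.150 = 0.0315 W/m².
Total ΔF = 2.9369 + 0.3323 + 0.0125 + 0.0315 = 3.3132 W/m².
ΔT = λ ΔF = 0.71 × 3.31 = 2.3501 K.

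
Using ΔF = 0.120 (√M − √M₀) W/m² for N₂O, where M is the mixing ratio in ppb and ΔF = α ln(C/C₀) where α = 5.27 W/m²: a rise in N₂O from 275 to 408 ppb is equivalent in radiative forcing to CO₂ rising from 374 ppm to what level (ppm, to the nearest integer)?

C ≈ 406 ppm

N₂O forcing: 0.120 × (√408 − √275) = 0.120 × (20.1990 − 16.5831) = 0.120 × 3.6159 = 0.43391 W/m².
Set 5.27 ln(C/374) = 0.43391: ln(C/374) = 0.43391/5.27 = 0.08234, so C = 374 × e^0.08234 = 374 × 1.08582 = 406.10 ppm.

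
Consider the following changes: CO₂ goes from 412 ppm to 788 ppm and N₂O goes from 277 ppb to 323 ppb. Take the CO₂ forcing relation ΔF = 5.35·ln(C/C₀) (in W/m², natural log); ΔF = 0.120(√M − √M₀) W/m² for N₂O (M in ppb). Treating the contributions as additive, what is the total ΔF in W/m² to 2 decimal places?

CO₂: 5.35 × ln(788/412) = 5.35 × ln(1.91262) = 5.35 × 0.64847 = 3.4693 W/m².
N₂O: 0.120 × (√323 − √277) = 0.120 × (17.9722 − 16.6433) = 0.120 × 1.3289 = 0.1595 W/m².
Total ΔF = 3.4693 + 0.1595 = 3.6288 W/m².

ΔF = 3.63 W/m²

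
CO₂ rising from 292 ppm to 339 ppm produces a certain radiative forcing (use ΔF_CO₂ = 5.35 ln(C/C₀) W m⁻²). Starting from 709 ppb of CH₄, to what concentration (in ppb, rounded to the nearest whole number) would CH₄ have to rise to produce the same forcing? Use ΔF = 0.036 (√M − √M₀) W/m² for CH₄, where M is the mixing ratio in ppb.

M ≈ 2382 ppb

CO₂ forcing: 5.35 × ln(339/292) = 5.35 × 0.149246 = 0.79847 W/m².
Set 0.036(√M − √709) = 0.79847: √M = 0.79847/0.036 + √709 = 22.1797 + 26.6271 = 48.8068.
M = (48.8068)² = 2382.10 ppb.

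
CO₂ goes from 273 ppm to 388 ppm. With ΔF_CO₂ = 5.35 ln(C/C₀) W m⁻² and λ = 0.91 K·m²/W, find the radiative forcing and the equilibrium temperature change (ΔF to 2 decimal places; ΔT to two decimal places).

CO₂: 5.35 × ln(388/273) = 5.35 × ln(1.42125) = 5.35 × 0.35154 = 1.8807 W/m².
ΔT = λ ΔF = 0.91 × 1.88 = 1.7108 K.

ΔF = 1.88 W/m²; ΔT = 1.71 K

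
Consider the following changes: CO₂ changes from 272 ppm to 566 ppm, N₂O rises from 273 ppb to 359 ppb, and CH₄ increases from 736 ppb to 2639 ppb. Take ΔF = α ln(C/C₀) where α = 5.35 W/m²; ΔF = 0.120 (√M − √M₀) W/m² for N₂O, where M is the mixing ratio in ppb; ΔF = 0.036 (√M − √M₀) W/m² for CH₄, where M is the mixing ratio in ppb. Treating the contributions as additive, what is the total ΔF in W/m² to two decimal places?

CO₂: 5.35 × ln(566/272) = 5.35 × ln(2.08088) = 5.35 × 0.73279 = 3.9204 W/m².
N₂O: 0.120 × (√359 − √273) = 0.120 × (18.9473 − 16.5227) = 0.120 × 2.4246 = 0.2910 W/m².
CH₄: 0.036 × (√2639 − √736) = 0.036 × (51.3712 − 27.1293) = 0.036 × 24.2419 = 0.8727 W/m².
Total ΔF = 3.9204 + 0.2910 + 0.8727 = 5.0841 W/m².

ΔF = 5.08 W/m²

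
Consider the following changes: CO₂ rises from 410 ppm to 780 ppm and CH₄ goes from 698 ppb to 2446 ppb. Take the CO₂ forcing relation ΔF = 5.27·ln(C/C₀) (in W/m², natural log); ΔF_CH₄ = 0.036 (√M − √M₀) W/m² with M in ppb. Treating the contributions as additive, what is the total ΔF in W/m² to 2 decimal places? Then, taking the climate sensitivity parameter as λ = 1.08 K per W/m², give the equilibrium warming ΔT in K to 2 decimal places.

CO₂: 5.27 × ln(780/410) = 5.27 × ln(1.90244) = 5.27 × 0.64314 = 3.3893 W/m².
CH₄: 0.036 × (√2446 − √698) = 0.036 × (49.4571 − 26.4197) = 0.036 × 23.0374 = 0.8293 W/m².
Total ΔF = 3.3893 + 0.8293 = 4.2186 W/m².
ΔT = λ ΔF = 1.08 × 4.22 = 4.5576 K.

ΔF = 4.22 W/m²; ΔT = 4.56 K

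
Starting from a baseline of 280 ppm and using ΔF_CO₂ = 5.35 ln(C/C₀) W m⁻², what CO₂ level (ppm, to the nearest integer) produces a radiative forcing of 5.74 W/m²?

Set 5.35 ln(C/280) = 5.74, so ln(C/280) = 5.74/5.35 = 1.07290.
Then C/280 = e^1.07290 = 2.92385, giving C = 280 × 2.92385 = 818.68 ppm.

C ≈ 819 ppm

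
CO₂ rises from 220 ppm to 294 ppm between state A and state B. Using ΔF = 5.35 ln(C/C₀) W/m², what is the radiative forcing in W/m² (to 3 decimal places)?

CO₂: 5.35 × ln(294/220) = 5.35 × ln(1.33636) = 5.35 × 0.28995 = 1.5512 W/m².

ΔF = 1.551 W/m²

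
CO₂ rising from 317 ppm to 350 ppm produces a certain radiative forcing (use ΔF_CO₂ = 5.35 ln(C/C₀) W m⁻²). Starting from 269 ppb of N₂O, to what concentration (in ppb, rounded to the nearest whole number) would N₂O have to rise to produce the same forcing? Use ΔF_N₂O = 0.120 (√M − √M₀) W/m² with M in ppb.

CO₂ forcing: 5.35 × ln(350/317) = 5.35 × 0.099031 = 0.52982 W/m².
Set 0.120(√M − √269) = 0.52982: √M = 0.52982/0.120 + √269 = 4.4152 + 16.4012 = 20.8164.
M = (20.8164)² = 433.32 ppb.

M ≈ 433 ppb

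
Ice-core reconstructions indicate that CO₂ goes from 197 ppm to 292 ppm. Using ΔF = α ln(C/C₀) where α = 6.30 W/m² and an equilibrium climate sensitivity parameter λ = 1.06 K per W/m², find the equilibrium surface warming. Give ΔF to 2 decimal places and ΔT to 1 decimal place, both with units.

ΔF = 2.48 W/m²; ΔT = 2.6 K

CO₂: 6.30 × ln(292/197) = 6.30 × ln(1.48223) = 6.30 × 0.39355 = 2.4794 W/m².
ΔT = λ ΔF = 1.06 × 2.48 = 2.6288 K.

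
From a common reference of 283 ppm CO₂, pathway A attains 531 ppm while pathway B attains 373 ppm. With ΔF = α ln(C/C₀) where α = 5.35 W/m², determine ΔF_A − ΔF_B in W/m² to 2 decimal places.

ΔF_A = 5.35 ln(531/283) = 5.35 × 0.62932 = 3.3669 W/m².
ΔF_B = 5.35 ln(373/283) = 5.35 × 0.27613 = 1.4773 W/m².
Difference: 3.3669 − 1.4773 = 1.8896 W/m².

ΔF_A − ΔF_B = 1.89 W/m²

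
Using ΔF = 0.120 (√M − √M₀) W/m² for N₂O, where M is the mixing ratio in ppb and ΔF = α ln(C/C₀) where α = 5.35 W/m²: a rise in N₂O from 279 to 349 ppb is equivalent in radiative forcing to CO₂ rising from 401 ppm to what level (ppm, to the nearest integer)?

C ≈ 419 ppm

N₂O forcing: 0.120 × (√349 − √279) = 0.120 × (18.6815 − 16.7033) = 0.120 × 1.9782 = 0.23738 W/m².
Set 5.35 ln(C/401) = 0.23738: ln(C/401) = 0.23738/5.35 = 0.04437, so C = 401 × e^0.04437 = 401 × 1.04537 = 419.19 ppm.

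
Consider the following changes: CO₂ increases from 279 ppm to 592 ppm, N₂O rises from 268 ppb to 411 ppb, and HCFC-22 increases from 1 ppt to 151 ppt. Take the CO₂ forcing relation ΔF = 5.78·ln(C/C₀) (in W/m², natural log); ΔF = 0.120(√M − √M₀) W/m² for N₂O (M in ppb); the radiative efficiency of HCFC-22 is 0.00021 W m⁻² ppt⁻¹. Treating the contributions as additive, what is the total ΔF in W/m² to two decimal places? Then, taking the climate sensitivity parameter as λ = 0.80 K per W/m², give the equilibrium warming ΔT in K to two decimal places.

CO₂: 5.78 × ln(592/279) = 5.78 × ln(2.12186) = 5.78 × 0.75229 = 4.3482 W/m².
N₂O: 0.120 × (√411 − √268) = 0.120 × (20.2731 − 16.3707) = 0.120 × 3.9024 = 0.4683 W/m².
HCFC-22: ΔF = 0.00021 × (151 − 1) = 0.00021 × 150 = 0.0315 W/m².
Total ΔF = 4.3482 + 0.4683 + 0.0315 = 4.8480 W/m².
ΔT = λ ΔF = 0.80 × 4.85 = 3.8800 K.

ΔF = 4.85 W/m²; ΔT = 3.88 K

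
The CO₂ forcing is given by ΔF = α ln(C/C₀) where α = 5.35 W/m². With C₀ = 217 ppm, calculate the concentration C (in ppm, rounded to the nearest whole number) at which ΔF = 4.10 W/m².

Set 5.35 ln(C/217) = 4.10, so ln(C/217) = 4.10/5.35 = 0.76636.
Then C/217 = e^0.76636 = 2.15192, giving C = 217 × 2.15192 = 466.97 ppm.

C ≈ 467 ppm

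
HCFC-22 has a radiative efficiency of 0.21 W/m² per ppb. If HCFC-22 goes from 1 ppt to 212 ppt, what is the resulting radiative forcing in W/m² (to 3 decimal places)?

HCFC-22: Δ = 212 − 1 = 211 ppt = 0.211 ppb; ΔF = 0.21 × 0.211 = 0.0443 W/m².

ΔF = 0.044 W/m²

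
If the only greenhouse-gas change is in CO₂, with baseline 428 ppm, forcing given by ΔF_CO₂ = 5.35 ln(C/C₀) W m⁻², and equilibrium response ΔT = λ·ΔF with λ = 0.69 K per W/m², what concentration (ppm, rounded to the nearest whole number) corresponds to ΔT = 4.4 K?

Required forcing: ΔF = ΔT/λ = 4.4/0.69 = 6.3768 W/m².
Then ln(C/428) = ΔF/5.35 = 6.3768/5.35 = 1.19193.
So C = 428 × e^1.19193 = 428 × 3.29343 = 1409.59 ppm.

C ≈ 1410 ppm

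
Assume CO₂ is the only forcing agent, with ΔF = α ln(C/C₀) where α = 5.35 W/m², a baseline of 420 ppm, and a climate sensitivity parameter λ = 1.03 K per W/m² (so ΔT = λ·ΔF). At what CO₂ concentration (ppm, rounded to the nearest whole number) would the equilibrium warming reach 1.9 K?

Required forcing: ΔF = ΔT/λ = 1.9/1.03 = 1.8447 W/m².
Then ln(C/420) = ΔF/5.35 = 1.8447/5.35 = 0.34480.
So C = 420 × e^0.34480 = 420 × 1.41171 = 592.92 ppm.

C ≈ 593 ppm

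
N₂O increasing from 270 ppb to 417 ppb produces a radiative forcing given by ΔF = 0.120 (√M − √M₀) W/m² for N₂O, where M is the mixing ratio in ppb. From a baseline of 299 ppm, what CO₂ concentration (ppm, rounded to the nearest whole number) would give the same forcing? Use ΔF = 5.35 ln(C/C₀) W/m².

C ≈ 327 ppm

N₂O forcing: 0.120 × (√417 − √270) = 0.120 × (20.4206 − 16.4317) = 0.120 × 3.9889 = 0.47867 W/m².
Set 5.35 ln(C/299) = 0.47867: ln(C/299) = 0.47867/5.35 = 0.08947, so C = 299 × e^0.08947 = 299 × 1.09359 = 326.98 ppm.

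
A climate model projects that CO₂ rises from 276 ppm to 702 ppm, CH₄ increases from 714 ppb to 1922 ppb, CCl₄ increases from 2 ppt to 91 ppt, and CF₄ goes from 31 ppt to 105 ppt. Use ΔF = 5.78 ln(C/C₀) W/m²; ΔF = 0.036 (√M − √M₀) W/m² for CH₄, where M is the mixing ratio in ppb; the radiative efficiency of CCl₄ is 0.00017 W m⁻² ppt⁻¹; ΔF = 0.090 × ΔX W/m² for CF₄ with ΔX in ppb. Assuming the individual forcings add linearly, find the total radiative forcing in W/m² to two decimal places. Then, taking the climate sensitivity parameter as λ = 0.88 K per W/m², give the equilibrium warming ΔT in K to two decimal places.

CO₂: 5.78 × ln(702/276) = 5.78 × ln(2.54348) = 5.78 × 0.93353 = 5.3958 W/m².
CH₄: 0.036 × (√1922 − √714) = 0.036 × (43.8406 − 26.7208) = 0.036 × 17.1198 = 0.6163 W/m².
CCl₄: ΔF = 0.00017 × (91 − 2) = 0.00017 × 89 = 0.0151 W/m².
CF₄: Δ = 105 − 31 = 74 ppt = 0.074 ppb; ΔF = 0.090 × 0.074 = 0.0067 W/m².
Total ΔF = 5.3958 + 0.6163 + 0.0151 + 0.0067 = 6.0339 W/m².
ΔT = λ ΔF = 0.88 × 6.03 = 5.3064 K.

ΔF = 6.03 W/m²; ΔT = 5.31 K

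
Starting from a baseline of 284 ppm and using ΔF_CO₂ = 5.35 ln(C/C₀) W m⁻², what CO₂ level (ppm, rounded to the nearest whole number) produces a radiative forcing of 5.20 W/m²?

Set 5.35 ln(C/284) = 5.20, so ln(C/284) = 5.20/5.35 = 0.97196.
Then C/284 = e^0.97196 = 2.64312, giving C = 284 × 2.64312 = 750.65 ppm.

C ≈ 751 ppm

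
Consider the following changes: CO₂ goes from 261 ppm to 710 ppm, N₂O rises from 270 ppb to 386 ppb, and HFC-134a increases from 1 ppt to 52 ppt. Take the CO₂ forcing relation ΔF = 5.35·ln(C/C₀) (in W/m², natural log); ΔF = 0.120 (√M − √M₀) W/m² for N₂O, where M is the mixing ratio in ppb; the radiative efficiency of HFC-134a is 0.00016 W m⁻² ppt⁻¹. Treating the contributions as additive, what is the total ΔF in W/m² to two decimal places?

ΔF = 5.75 W/m²

CO₂: 5.35 × ln(710/261) = 5.35 × ln(2.72031) = 5.35 × 1.00075 = 5.3540 W/m².
N₂O: 0.120 × (√386 − √270) = 0.120 × (19.6469 − 16.4317) = 0.120 × 3.2152 = 0.3858 W/m².
HFC-134a: ΔF = 0.00016 × (52 − 1) = 0.00016 × 51 = 0.0082 W/m².
Total ΔF = 5.3540 + 0.3858 + 0.0082 = 5.7480 W/m².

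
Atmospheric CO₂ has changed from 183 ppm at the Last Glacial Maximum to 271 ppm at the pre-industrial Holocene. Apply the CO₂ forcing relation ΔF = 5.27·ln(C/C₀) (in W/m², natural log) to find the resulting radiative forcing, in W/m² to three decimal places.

ΔF = 2.069 W/m²

CO₂: 5.27 × ln(271/183) = 5.27 × ln(1.48087) = 5.27 × 0.39263 = 2.0692 W/m².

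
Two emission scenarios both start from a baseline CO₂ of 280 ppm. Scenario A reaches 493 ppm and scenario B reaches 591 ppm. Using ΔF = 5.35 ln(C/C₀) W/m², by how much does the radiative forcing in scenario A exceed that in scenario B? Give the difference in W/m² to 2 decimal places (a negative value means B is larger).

ΔF_A − ΔF_B = -0.97 W/m²

ΔF_A = 5.35 ln(493/280) = 5.35 × 0.56572 = 3.0266 W/m².
ΔF_B = 5.35 ln(591/280) = 5.35 × 0.74703 = 3.9966 W/m².
Difference: 3.0266 − 3.9966 = -0.9700 W/m².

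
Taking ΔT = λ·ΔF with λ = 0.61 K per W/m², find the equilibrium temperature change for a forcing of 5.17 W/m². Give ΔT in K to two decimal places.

ΔT = 3.15 K

ΔT = λ ΔF = 0.61 × 5.17 = 3.1537 K.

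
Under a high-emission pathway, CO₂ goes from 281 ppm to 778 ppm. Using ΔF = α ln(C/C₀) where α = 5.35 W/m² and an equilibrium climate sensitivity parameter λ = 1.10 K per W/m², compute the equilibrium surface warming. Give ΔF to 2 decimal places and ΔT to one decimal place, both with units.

CO₂: 5.35 × ln(778/281) = 5.35 × ln(2.76868) = 5.35 × 1.01837 = 5.4483 W/m².
ΔT = λ ΔF = 1.10 × 5.45 = 5.9950 K.

ΔF = 5.45 W/m²; ΔT = 6.0 K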